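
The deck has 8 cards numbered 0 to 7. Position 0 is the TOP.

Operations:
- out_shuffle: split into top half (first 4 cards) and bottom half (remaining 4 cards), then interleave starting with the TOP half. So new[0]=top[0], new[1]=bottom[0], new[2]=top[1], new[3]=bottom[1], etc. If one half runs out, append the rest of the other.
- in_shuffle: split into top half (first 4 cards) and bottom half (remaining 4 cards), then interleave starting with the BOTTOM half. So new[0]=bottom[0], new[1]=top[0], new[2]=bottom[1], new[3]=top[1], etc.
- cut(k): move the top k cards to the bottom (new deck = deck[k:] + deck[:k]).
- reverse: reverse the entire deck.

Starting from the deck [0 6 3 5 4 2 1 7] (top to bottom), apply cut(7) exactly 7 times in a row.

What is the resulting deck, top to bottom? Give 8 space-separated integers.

After op 1 (cut(7)): [7 0 6 3 5 4 2 1]
After op 2 (cut(7)): [1 7 0 6 3 5 4 2]
After op 3 (cut(7)): [2 1 7 0 6 3 5 4]
After op 4 (cut(7)): [4 2 1 7 0 6 3 5]
After op 5 (cut(7)): [5 4 2 1 7 0 6 3]
After op 6 (cut(7)): [3 5 4 2 1 7 0 6]
After op 7 (cut(7)): [6 3 5 4 2 1 7 0]

Answer: 6 3 5 4 2 1 7 0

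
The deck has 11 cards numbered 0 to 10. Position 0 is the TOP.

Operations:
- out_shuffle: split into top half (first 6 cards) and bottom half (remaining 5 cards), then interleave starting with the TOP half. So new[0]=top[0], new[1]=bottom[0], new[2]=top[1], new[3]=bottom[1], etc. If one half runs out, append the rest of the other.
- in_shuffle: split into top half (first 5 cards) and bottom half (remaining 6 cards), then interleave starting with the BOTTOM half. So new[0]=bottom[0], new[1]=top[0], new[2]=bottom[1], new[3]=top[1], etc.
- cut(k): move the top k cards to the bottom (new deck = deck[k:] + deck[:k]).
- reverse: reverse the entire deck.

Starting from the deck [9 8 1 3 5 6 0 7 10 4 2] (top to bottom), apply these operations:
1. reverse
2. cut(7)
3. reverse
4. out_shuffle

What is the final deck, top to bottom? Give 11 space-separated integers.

After op 1 (reverse): [2 4 10 7 0 6 5 3 1 8 9]
After op 2 (cut(7)): [3 1 8 9 2 4 10 7 0 6 5]
After op 3 (reverse): [5 6 0 7 10 4 2 9 8 1 3]
After op 4 (out_shuffle): [5 2 6 9 0 8 7 1 10 3 4]

Answer: 5 2 6 9 0 8 7 1 10 3 4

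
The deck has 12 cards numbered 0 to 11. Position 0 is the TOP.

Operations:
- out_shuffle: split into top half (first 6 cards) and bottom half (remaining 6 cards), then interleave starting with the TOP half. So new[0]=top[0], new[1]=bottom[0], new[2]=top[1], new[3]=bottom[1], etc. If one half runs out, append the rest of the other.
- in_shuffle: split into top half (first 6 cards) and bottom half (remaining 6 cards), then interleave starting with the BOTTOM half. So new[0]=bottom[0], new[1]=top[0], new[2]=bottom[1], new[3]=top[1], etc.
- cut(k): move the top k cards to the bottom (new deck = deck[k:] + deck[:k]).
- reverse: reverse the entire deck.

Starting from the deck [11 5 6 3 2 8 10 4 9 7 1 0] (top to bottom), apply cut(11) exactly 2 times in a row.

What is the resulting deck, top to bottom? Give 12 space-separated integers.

After op 1 (cut(11)): [0 11 5 6 3 2 8 10 4 9 7 1]
After op 2 (cut(11)): [1 0 11 5 6 3 2 8 10 4 9 7]

Answer: 1 0 11 5 6 3 2 8 10 4 9 7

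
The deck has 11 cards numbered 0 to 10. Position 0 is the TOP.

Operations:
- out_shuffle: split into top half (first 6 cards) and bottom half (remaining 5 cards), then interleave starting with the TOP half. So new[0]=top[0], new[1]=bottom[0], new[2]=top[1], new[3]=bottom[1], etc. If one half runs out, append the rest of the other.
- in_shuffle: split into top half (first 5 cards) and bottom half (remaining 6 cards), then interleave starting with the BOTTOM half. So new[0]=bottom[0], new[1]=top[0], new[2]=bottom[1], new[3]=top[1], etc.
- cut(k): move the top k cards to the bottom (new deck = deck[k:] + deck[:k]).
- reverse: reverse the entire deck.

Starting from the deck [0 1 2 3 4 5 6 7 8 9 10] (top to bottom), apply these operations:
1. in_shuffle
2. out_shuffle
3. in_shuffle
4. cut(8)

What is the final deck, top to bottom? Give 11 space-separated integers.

After op 1 (in_shuffle): [5 0 6 1 7 2 8 3 9 4 10]
After op 2 (out_shuffle): [5 8 0 3 6 9 1 4 7 10 2]
After op 3 (in_shuffle): [9 5 1 8 4 0 7 3 10 6 2]
After op 4 (cut(8)): [10 6 2 9 5 1 8 4 0 7 3]

Answer: 10 6 2 9 5 1 8 4 0 7 3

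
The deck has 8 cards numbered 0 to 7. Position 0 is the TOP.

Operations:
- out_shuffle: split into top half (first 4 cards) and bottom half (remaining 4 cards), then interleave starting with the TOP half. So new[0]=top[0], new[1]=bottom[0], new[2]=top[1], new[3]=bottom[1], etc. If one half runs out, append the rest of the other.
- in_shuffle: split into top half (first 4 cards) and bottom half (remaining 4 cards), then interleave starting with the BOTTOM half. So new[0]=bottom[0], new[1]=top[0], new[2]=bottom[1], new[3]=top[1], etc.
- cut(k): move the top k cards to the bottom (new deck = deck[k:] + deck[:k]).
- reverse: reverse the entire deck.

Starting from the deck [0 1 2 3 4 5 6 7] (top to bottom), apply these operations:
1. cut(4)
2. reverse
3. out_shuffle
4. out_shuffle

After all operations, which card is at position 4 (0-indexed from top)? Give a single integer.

After op 1 (cut(4)): [4 5 6 7 0 1 2 3]
After op 2 (reverse): [3 2 1 0 7 6 5 4]
After op 3 (out_shuffle): [3 7 2 6 1 5 0 4]
After op 4 (out_shuffle): [3 1 7 5 2 0 6 4]
Position 4: card 2.

Answer: 2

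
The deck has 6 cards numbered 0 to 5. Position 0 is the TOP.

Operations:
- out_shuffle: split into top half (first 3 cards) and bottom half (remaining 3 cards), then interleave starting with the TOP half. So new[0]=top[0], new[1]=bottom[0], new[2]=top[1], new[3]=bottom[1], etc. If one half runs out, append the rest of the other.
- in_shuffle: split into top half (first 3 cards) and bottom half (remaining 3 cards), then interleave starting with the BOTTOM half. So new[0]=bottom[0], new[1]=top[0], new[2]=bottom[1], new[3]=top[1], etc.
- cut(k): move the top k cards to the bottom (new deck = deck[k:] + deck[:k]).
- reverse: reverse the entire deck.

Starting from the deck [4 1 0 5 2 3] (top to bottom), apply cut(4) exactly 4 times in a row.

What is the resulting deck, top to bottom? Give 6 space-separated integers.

Answer: 2 3 4 1 0 5

Derivation:
After op 1 (cut(4)): [2 3 4 1 0 5]
After op 2 (cut(4)): [0 5 2 3 4 1]
After op 3 (cut(4)): [4 1 0 5 2 3]
After op 4 (cut(4)): [2 3 4 1 0 5]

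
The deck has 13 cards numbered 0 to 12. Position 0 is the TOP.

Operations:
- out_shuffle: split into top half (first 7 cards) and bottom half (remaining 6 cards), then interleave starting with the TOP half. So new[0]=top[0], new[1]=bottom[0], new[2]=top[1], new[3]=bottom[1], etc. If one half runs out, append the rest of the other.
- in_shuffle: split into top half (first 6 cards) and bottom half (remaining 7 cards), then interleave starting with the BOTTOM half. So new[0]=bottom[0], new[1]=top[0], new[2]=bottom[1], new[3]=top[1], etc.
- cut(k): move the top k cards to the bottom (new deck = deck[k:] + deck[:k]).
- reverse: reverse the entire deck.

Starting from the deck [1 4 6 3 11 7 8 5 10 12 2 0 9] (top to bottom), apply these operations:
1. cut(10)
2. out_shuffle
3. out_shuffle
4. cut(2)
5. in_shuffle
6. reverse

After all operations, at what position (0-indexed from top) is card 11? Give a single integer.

Answer: 11

Derivation:
After op 1 (cut(10)): [2 0 9 1 4 6 3 11 7 8 5 10 12]
After op 2 (out_shuffle): [2 11 0 7 9 8 1 5 4 10 6 12 3]
After op 3 (out_shuffle): [2 5 11 4 0 10 7 6 9 12 8 3 1]
After op 4 (cut(2)): [11 4 0 10 7 6 9 12 8 3 1 2 5]
After op 5 (in_shuffle): [9 11 12 4 8 0 3 10 1 7 2 6 5]
After op 6 (reverse): [5 6 2 7 1 10 3 0 8 4 12 11 9]
Card 11 is at position 11.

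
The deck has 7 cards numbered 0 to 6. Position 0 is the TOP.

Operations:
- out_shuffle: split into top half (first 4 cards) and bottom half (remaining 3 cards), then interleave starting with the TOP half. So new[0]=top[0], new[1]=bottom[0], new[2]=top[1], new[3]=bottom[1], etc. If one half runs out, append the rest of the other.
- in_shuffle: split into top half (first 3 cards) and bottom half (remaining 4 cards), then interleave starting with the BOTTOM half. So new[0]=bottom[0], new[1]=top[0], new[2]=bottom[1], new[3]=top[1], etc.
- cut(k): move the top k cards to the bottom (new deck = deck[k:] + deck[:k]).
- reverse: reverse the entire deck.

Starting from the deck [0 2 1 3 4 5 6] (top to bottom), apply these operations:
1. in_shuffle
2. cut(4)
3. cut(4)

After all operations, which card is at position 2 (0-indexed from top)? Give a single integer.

After op 1 (in_shuffle): [3 0 4 2 5 1 6]
After op 2 (cut(4)): [5 1 6 3 0 4 2]
After op 3 (cut(4)): [0 4 2 5 1 6 3]
Position 2: card 2.

Answer: 2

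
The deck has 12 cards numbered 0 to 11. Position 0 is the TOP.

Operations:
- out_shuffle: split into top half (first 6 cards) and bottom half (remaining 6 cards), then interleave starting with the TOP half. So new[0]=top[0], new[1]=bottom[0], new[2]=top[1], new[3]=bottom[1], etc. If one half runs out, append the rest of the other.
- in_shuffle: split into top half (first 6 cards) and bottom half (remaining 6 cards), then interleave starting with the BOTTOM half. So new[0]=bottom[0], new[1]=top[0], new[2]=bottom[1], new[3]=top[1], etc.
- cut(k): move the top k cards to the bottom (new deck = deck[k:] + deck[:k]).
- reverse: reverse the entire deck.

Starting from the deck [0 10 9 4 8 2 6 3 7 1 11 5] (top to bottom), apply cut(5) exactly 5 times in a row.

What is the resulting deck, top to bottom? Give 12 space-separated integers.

Answer: 10 9 4 8 2 6 3 7 1 11 5 0

Derivation:
After op 1 (cut(5)): [2 6 3 7 1 11 5 0 10 9 4 8]
After op 2 (cut(5)): [11 5 0 10 9 4 8 2 6 3 7 1]
After op 3 (cut(5)): [4 8 2 6 3 7 1 11 5 0 10 9]
After op 4 (cut(5)): [7 1 11 5 0 10 9 4 8 2 6 3]
After op 5 (cut(5)): [10 9 4 8 2 6 3 7 1 11 5 0]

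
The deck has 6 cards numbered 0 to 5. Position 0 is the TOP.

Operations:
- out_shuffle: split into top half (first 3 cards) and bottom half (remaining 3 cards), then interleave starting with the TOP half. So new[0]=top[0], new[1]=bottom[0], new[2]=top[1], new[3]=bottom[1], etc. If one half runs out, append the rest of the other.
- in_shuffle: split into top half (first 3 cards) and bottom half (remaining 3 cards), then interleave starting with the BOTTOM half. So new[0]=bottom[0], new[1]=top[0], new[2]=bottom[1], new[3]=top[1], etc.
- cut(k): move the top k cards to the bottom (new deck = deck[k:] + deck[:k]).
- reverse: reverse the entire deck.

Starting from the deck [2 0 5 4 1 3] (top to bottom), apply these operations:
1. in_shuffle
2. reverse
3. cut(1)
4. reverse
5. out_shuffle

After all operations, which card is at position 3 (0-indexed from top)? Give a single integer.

Answer: 0

Derivation:
After op 1 (in_shuffle): [4 2 1 0 3 5]
After op 2 (reverse): [5 3 0 1 2 4]
After op 3 (cut(1)): [3 0 1 2 4 5]
After op 4 (reverse): [5 4 2 1 0 3]
After op 5 (out_shuffle): [5 1 4 0 2 3]
Position 3: card 0.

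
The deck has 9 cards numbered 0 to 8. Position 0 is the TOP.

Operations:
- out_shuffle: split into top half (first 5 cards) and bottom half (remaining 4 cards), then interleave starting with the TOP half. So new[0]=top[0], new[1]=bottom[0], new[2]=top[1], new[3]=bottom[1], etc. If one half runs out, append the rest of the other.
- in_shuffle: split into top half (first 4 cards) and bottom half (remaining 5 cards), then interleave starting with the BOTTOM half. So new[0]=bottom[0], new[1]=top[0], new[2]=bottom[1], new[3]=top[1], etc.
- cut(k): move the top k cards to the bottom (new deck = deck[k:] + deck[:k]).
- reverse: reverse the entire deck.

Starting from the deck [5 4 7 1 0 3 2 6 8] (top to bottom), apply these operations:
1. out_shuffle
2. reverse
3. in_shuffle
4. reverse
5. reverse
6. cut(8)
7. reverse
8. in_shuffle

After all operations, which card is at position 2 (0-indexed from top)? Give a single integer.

Answer: 2

Derivation:
After op 1 (out_shuffle): [5 3 4 2 7 6 1 8 0]
After op 2 (reverse): [0 8 1 6 7 2 4 3 5]
After op 3 (in_shuffle): [7 0 2 8 4 1 3 6 5]
After op 4 (reverse): [5 6 3 1 4 8 2 0 7]
After op 5 (reverse): [7 0 2 8 4 1 3 6 5]
After op 6 (cut(8)): [5 7 0 2 8 4 1 3 6]
After op 7 (reverse): [6 3 1 4 8 2 0 7 5]
After op 8 (in_shuffle): [8 6 2 3 0 1 7 4 5]
Position 2: card 2.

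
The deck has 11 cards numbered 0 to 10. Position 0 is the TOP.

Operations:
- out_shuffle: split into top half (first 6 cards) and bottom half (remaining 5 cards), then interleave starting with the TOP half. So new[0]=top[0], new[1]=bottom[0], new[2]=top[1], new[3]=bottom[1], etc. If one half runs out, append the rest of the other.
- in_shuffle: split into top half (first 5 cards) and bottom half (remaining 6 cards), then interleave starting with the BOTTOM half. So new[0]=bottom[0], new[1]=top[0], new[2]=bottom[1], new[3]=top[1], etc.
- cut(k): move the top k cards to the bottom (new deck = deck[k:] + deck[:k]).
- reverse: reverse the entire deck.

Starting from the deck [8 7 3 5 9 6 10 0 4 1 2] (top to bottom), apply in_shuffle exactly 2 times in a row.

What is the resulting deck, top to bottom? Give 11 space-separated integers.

After op 1 (in_shuffle): [6 8 10 7 0 3 4 5 1 9 2]
After op 2 (in_shuffle): [3 6 4 8 5 10 1 7 9 0 2]

Answer: 3 6 4 8 5 10 1 7 9 0 2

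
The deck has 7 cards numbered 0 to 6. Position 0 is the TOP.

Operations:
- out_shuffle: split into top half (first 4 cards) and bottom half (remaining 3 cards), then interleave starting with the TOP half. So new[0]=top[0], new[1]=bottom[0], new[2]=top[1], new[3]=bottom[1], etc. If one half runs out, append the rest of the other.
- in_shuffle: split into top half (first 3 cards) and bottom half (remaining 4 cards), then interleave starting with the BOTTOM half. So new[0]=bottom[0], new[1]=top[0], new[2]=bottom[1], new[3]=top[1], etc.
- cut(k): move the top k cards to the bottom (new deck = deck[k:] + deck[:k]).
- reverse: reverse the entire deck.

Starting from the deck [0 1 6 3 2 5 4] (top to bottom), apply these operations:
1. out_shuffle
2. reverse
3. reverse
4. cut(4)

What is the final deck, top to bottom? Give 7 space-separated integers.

After op 1 (out_shuffle): [0 2 1 5 6 4 3]
After op 2 (reverse): [3 4 6 5 1 2 0]
After op 3 (reverse): [0 2 1 5 6 4 3]
After op 4 (cut(4)): [6 4 3 0 2 1 5]

Answer: 6 4 3 0 2 1 5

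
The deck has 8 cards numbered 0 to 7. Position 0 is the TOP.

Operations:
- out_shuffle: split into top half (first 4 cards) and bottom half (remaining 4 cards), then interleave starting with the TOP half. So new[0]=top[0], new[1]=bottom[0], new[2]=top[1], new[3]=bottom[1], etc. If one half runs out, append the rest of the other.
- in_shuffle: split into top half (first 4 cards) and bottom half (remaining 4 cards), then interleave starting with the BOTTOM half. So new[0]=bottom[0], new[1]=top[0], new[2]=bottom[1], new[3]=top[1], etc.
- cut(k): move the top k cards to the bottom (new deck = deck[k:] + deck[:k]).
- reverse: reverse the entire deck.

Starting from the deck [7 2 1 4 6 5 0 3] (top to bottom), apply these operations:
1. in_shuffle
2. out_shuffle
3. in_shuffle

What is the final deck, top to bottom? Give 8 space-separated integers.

After op 1 (in_shuffle): [6 7 5 2 0 1 3 4]
After op 2 (out_shuffle): [6 0 7 1 5 3 2 4]
After op 3 (in_shuffle): [5 6 3 0 2 7 4 1]

Answer: 5 6 3 0 2 7 4 1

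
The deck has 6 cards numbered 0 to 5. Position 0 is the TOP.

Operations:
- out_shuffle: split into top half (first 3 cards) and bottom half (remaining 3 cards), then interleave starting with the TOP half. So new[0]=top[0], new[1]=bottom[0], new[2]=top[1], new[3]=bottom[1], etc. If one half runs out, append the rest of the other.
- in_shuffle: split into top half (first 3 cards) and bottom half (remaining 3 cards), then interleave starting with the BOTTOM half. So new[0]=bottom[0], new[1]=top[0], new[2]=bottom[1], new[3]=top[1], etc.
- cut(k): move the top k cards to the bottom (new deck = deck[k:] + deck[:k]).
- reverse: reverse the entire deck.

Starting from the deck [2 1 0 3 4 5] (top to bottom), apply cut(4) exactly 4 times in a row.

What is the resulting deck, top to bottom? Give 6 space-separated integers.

After op 1 (cut(4)): [4 5 2 1 0 3]
After op 2 (cut(4)): [0 3 4 5 2 1]
After op 3 (cut(4)): [2 1 0 3 4 5]
After op 4 (cut(4)): [4 5 2 1 0 3]

Answer: 4 5 2 1 0 3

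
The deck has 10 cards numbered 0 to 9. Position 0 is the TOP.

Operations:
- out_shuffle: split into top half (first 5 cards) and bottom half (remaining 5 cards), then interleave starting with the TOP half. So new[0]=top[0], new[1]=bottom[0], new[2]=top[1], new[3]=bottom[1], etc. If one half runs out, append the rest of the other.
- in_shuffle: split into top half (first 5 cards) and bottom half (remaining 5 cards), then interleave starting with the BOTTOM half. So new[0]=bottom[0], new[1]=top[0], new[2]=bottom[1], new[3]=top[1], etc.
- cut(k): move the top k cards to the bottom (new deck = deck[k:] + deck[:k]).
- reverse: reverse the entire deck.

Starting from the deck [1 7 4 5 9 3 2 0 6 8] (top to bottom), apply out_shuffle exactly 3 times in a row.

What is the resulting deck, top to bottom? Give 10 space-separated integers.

Answer: 1 6 0 2 3 9 5 4 7 8

Derivation:
After op 1 (out_shuffle): [1 3 7 2 4 0 5 6 9 8]
After op 2 (out_shuffle): [1 0 3 5 7 6 2 9 4 8]
After op 3 (out_shuffle): [1 6 0 2 3 9 5 4 7 8]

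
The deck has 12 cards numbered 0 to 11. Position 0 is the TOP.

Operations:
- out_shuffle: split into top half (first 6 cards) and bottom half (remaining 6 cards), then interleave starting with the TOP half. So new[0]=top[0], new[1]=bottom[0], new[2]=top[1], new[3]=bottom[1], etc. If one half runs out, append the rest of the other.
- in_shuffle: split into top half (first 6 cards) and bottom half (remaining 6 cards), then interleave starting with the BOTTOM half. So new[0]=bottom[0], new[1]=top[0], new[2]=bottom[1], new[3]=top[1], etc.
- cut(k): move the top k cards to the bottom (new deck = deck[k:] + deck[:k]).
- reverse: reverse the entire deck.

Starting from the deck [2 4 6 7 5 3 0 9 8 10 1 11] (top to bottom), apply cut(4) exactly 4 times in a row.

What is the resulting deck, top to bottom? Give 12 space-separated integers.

Answer: 5 3 0 9 8 10 1 11 2 4 6 7

Derivation:
After op 1 (cut(4)): [5 3 0 9 8 10 1 11 2 4 6 7]
After op 2 (cut(4)): [8 10 1 11 2 4 6 7 5 3 0 9]
After op 3 (cut(4)): [2 4 6 7 5 3 0 9 8 10 1 11]
After op 4 (cut(4)): [5 3 0 9 8 10 1 11 2 4 6 7]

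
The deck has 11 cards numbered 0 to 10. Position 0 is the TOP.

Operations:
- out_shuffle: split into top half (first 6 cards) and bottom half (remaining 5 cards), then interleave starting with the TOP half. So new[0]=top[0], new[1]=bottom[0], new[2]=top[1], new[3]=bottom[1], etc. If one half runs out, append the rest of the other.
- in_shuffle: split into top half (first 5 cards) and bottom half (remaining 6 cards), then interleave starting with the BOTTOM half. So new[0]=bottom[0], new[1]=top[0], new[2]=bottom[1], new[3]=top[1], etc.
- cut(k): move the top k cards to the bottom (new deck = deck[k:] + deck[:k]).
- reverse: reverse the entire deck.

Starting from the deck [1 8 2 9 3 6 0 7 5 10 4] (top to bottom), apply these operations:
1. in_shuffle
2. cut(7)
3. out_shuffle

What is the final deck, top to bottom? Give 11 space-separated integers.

Answer: 9 0 10 8 3 7 4 2 6 5 1

Derivation:
After op 1 (in_shuffle): [6 1 0 8 7 2 5 9 10 3 4]
After op 2 (cut(7)): [9 10 3 4 6 1 0 8 7 2 5]
After op 3 (out_shuffle): [9 0 10 8 3 7 4 2 6 5 1]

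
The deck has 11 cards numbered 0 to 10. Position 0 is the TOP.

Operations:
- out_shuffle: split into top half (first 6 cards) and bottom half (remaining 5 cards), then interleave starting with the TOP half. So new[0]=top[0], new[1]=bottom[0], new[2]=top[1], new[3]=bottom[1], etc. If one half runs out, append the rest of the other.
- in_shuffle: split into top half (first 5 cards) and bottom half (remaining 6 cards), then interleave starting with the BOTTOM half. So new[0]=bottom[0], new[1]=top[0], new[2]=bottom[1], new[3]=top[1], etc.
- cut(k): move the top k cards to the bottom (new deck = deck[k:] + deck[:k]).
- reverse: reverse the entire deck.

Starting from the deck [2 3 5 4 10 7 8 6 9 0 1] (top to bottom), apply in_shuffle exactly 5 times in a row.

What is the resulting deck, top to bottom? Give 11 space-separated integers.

After op 1 (in_shuffle): [7 2 8 3 6 5 9 4 0 10 1]
After op 2 (in_shuffle): [5 7 9 2 4 8 0 3 10 6 1]
After op 3 (in_shuffle): [8 5 0 7 3 9 10 2 6 4 1]
After op 4 (in_shuffle): [9 8 10 5 2 0 6 7 4 3 1]
After op 5 (in_shuffle): [0 9 6 8 7 10 4 5 3 2 1]

Answer: 0 9 6 8 7 10 4 5 3 2 1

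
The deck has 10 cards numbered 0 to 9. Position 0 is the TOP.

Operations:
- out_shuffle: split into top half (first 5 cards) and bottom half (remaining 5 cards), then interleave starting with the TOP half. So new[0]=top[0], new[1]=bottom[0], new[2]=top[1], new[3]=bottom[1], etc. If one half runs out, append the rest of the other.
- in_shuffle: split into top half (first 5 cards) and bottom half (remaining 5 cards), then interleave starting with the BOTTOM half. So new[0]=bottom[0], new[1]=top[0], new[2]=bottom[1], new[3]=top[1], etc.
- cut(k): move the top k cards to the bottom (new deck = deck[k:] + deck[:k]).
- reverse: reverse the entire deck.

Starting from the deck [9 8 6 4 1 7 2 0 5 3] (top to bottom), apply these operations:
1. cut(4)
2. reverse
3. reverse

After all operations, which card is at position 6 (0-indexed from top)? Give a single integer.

After op 1 (cut(4)): [1 7 2 0 5 3 9 8 6 4]
After op 2 (reverse): [4 6 8 9 3 5 0 2 7 1]
After op 3 (reverse): [1 7 2 0 5 3 9 8 6 4]
Position 6: card 9.

Answer: 9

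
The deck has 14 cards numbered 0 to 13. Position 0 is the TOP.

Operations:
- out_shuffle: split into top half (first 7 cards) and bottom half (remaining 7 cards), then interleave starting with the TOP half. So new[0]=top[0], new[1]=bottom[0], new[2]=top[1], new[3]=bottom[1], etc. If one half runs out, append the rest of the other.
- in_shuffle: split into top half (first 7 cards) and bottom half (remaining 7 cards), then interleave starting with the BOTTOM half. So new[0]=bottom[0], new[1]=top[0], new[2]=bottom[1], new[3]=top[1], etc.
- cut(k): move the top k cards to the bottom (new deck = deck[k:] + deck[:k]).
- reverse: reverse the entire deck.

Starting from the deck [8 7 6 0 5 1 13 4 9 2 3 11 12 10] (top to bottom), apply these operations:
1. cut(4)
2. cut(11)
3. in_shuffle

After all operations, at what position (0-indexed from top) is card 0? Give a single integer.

After op 1 (cut(4)): [5 1 13 4 9 2 3 11 12 10 8 7 6 0]
After op 2 (cut(11)): [7 6 0 5 1 13 4 9 2 3 11 12 10 8]
After op 3 (in_shuffle): [9 7 2 6 3 0 11 5 12 1 10 13 8 4]
Card 0 is at position 5.

Answer: 5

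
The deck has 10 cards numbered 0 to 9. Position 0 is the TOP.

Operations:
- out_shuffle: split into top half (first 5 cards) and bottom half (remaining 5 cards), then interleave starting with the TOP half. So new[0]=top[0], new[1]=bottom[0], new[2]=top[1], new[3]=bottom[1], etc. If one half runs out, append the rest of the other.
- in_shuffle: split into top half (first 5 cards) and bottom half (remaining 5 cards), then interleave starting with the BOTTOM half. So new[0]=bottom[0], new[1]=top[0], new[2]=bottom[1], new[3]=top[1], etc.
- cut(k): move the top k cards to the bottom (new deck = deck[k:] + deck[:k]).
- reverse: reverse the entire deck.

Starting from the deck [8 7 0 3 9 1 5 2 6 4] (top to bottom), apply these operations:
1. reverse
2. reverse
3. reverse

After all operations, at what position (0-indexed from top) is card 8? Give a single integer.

Answer: 9

Derivation:
After op 1 (reverse): [4 6 2 5 1 9 3 0 7 8]
After op 2 (reverse): [8 7 0 3 9 1 5 2 6 4]
After op 3 (reverse): [4 6 2 5 1 9 3 0 7 8]
Card 8 is at position 9.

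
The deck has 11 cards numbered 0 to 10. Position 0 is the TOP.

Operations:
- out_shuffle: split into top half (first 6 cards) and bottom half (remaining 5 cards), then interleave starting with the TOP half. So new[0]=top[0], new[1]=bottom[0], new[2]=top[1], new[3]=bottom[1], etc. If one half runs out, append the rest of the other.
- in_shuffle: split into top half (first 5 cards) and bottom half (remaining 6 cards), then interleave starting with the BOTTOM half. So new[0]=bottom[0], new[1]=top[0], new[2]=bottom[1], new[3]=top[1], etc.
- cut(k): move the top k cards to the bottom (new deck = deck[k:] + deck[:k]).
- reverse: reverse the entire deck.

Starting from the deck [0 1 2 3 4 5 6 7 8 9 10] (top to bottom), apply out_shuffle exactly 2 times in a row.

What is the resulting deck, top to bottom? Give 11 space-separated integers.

Answer: 0 3 6 9 1 4 7 10 2 5 8

Derivation:
After op 1 (out_shuffle): [0 6 1 7 2 8 3 9 4 10 5]
After op 2 (out_shuffle): [0 3 6 9 1 4 7 10 2 5 8]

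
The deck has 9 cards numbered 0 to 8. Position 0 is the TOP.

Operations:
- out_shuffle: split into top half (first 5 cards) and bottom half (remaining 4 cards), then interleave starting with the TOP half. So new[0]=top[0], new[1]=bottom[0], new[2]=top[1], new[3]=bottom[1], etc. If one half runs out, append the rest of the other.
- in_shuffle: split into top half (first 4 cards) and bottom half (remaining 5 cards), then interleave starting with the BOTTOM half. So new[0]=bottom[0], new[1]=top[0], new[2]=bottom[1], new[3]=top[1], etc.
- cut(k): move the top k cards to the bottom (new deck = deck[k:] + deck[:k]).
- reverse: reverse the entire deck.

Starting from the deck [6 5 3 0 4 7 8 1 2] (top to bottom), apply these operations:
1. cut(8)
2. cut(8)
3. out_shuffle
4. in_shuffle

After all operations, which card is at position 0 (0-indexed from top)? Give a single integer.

Answer: 6

Derivation:
After op 1 (cut(8)): [2 6 5 3 0 4 7 8 1]
After op 2 (cut(8)): [1 2 6 5 3 0 4 7 8]
After op 3 (out_shuffle): [1 0 2 4 6 7 5 8 3]
After op 4 (in_shuffle): [6 1 7 0 5 2 8 4 3]
Position 0: card 6.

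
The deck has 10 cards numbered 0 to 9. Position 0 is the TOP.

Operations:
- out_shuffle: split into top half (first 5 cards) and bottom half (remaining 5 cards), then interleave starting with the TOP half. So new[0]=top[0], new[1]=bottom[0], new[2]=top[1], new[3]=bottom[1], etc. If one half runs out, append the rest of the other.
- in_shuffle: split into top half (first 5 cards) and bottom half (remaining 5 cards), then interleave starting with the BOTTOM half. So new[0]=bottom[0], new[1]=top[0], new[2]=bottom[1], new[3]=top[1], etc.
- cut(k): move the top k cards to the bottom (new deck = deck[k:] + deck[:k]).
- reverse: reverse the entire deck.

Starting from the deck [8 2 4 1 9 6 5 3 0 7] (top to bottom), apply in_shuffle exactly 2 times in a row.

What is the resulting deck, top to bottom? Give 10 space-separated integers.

Answer: 4 6 0 8 1 5 7 2 9 3

Derivation:
After op 1 (in_shuffle): [6 8 5 2 3 4 0 1 7 9]
After op 2 (in_shuffle): [4 6 0 8 1 5 7 2 9 3]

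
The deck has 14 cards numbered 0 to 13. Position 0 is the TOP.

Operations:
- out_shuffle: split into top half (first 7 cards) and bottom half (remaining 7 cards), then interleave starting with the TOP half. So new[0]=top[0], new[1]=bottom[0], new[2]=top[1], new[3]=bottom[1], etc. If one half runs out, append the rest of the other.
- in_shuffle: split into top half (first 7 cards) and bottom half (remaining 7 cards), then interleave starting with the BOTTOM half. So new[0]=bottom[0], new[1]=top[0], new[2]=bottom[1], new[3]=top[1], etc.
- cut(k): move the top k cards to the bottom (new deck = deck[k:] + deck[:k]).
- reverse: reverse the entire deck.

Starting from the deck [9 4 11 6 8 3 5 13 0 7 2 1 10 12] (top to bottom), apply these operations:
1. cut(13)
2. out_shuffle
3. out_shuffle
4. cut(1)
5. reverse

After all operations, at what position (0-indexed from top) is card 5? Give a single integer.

Answer: 12

Derivation:
After op 1 (cut(13)): [12 9 4 11 6 8 3 5 13 0 7 2 1 10]
After op 2 (out_shuffle): [12 5 9 13 4 0 11 7 6 2 8 1 3 10]
After op 3 (out_shuffle): [12 7 5 6 9 2 13 8 4 1 0 3 11 10]
After op 4 (cut(1)): [7 5 6 9 2 13 8 4 1 0 3 11 10 12]
After op 5 (reverse): [12 10 11 3 0 1 4 8 13 2 9 6 5 7]
Card 5 is at position 12.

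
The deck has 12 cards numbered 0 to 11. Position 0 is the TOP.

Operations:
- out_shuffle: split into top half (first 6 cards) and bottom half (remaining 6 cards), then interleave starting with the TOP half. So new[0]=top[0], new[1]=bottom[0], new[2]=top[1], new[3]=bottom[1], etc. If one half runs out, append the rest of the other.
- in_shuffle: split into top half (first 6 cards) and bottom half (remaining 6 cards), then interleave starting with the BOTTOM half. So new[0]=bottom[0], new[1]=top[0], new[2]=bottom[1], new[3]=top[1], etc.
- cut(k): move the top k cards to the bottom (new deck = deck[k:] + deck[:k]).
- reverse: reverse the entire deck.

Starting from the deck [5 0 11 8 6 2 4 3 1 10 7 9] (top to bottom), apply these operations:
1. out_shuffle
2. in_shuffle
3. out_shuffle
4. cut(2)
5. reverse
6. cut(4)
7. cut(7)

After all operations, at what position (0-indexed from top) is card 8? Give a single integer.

After op 1 (out_shuffle): [5 4 0 3 11 1 8 10 6 7 2 9]
After op 2 (in_shuffle): [8 5 10 4 6 0 7 3 2 11 9 1]
After op 3 (out_shuffle): [8 7 5 3 10 2 4 11 6 9 0 1]
After op 4 (cut(2)): [5 3 10 2 4 11 6 9 0 1 8 7]
After op 5 (reverse): [7 8 1 0 9 6 11 4 2 10 3 5]
After op 6 (cut(4)): [9 6 11 4 2 10 3 5 7 8 1 0]
After op 7 (cut(7)): [5 7 8 1 0 9 6 11 4 2 10 3]
Card 8 is at position 2.

Answer: 2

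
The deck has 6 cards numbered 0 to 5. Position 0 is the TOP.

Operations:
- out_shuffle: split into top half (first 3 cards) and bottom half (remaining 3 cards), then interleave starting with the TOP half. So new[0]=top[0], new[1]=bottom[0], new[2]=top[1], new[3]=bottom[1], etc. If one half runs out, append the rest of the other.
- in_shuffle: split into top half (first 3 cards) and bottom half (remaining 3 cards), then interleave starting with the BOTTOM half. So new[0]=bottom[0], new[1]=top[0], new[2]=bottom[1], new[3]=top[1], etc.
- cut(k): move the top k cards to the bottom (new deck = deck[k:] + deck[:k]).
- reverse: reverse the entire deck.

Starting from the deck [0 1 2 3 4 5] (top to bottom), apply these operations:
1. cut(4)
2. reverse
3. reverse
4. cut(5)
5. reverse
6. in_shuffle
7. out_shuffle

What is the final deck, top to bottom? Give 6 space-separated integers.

After op 1 (cut(4)): [4 5 0 1 2 3]
After op 2 (reverse): [3 2 1 0 5 4]
After op 3 (reverse): [4 5 0 1 2 3]
After op 4 (cut(5)): [3 4 5 0 1 2]
After op 5 (reverse): [2 1 0 5 4 3]
After op 6 (in_shuffle): [5 2 4 1 3 0]
After op 7 (out_shuffle): [5 1 2 3 4 0]

Answer: 5 1 2 3 4 0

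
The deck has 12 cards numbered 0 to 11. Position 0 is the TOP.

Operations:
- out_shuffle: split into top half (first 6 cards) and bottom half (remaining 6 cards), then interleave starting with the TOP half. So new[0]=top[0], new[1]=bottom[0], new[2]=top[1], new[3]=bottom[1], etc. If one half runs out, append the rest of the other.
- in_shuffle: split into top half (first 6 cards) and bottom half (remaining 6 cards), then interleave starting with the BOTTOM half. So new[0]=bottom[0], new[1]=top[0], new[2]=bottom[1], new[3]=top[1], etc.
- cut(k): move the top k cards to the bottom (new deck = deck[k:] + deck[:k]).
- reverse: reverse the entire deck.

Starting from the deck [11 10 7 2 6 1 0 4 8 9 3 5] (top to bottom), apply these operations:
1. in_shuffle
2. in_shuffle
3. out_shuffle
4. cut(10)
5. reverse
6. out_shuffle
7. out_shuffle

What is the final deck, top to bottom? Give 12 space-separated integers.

Answer: 1 11 10 9 3 5 0 7 8 2 6 4

Derivation:
After op 1 (in_shuffle): [0 11 4 10 8 7 9 2 3 6 5 1]
After op 2 (in_shuffle): [9 0 2 11 3 4 6 10 5 8 1 7]
After op 3 (out_shuffle): [9 6 0 10 2 5 11 8 3 1 4 7]
After op 4 (cut(10)): [4 7 9 6 0 10 2 5 11 8 3 1]
After op 5 (reverse): [1 3 8 11 5 2 10 0 6 9 7 4]
After op 6 (out_shuffle): [1 10 3 0 8 6 11 9 5 7 2 4]
After op 7 (out_shuffle): [1 11 10 9 3 5 0 7 8 2 6 4]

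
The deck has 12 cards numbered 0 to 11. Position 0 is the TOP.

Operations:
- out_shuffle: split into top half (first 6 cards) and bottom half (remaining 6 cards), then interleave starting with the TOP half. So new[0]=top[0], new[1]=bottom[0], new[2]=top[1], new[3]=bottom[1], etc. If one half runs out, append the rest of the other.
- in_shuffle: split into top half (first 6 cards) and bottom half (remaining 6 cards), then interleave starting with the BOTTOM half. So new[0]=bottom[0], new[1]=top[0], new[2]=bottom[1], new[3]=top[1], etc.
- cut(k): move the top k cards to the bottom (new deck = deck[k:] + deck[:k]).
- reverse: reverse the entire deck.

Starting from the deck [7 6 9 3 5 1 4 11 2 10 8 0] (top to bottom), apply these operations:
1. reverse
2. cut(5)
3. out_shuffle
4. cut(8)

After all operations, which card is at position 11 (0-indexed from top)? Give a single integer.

Answer: 10

Derivation:
After op 1 (reverse): [0 8 10 2 11 4 1 5 3 9 6 7]
After op 2 (cut(5)): [4 1 5 3 9 6 7 0 8 10 2 11]
After op 3 (out_shuffle): [4 7 1 0 5 8 3 10 9 2 6 11]
After op 4 (cut(8)): [9 2 6 11 4 7 1 0 5 8 3 10]
Position 11: card 10.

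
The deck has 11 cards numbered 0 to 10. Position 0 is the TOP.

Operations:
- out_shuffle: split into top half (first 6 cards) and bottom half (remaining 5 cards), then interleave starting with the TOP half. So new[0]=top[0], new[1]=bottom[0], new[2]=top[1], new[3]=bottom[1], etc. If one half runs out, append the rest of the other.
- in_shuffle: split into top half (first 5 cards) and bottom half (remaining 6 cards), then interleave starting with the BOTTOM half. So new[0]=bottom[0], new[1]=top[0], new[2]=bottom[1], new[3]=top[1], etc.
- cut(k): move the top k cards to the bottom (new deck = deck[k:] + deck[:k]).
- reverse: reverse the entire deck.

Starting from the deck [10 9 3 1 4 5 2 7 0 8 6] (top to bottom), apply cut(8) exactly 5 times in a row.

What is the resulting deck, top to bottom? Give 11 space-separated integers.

Answer: 7 0 8 6 10 9 3 1 4 5 2

Derivation:
After op 1 (cut(8)): [0 8 6 10 9 3 1 4 5 2 7]
After op 2 (cut(8)): [5 2 7 0 8 6 10 9 3 1 4]
After op 3 (cut(8)): [3 1 4 5 2 7 0 8 6 10 9]
After op 4 (cut(8)): [6 10 9 3 1 4 5 2 7 0 8]
After op 5 (cut(8)): [7 0 8 6 10 9 3 1 4 5 2]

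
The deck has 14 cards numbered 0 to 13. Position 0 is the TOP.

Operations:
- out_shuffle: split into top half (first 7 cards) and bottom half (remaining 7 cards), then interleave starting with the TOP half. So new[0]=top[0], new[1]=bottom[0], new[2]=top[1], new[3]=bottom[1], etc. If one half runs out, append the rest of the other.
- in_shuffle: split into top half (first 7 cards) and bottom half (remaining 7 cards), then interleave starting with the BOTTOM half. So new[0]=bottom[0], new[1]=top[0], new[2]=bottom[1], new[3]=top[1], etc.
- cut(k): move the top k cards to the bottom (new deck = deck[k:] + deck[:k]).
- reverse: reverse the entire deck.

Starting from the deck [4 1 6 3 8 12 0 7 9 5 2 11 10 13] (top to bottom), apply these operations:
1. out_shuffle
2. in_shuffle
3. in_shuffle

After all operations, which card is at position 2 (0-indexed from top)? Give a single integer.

After op 1 (out_shuffle): [4 7 1 9 6 5 3 2 8 11 12 10 0 13]
After op 2 (in_shuffle): [2 4 8 7 11 1 12 9 10 6 0 5 13 3]
After op 3 (in_shuffle): [9 2 10 4 6 8 0 7 5 11 13 1 3 12]
Position 2: card 10.

Answer: 10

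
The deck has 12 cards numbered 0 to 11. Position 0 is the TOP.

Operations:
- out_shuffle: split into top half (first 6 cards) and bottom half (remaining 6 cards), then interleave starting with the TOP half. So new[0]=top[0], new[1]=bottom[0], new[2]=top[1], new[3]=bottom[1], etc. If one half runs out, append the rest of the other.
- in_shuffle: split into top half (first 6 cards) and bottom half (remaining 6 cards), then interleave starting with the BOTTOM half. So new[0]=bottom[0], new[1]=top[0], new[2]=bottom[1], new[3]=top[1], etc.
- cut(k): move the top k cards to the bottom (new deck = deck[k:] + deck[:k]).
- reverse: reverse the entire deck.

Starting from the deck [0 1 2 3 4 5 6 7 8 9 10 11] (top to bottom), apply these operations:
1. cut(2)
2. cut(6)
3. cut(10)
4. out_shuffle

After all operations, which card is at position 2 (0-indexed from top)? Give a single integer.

After op 1 (cut(2)): [2 3 4 5 6 7 8 9 10 11 0 1]
After op 2 (cut(6)): [8 9 10 11 0 1 2 3 4 5 6 7]
After op 3 (cut(10)): [6 7 8 9 10 11 0 1 2 3 4 5]
After op 4 (out_shuffle): [6 0 7 1 8 2 9 3 10 4 11 5]
Position 2: card 7.

Answer: 7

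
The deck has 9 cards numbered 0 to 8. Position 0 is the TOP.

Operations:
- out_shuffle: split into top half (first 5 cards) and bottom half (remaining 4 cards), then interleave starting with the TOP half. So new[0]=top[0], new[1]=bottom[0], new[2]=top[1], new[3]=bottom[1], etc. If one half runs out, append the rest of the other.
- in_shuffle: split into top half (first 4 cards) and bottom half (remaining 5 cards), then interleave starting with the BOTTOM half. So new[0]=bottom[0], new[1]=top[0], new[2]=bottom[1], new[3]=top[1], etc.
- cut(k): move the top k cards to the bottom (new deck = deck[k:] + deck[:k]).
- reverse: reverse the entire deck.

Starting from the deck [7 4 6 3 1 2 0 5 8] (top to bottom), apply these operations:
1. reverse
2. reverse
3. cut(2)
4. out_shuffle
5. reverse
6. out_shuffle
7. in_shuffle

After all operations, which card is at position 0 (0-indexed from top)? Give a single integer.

Answer: 2

Derivation:
After op 1 (reverse): [8 5 0 2 1 3 6 4 7]
After op 2 (reverse): [7 4 6 3 1 2 0 5 8]
After op 3 (cut(2)): [6 3 1 2 0 5 8 7 4]
After op 4 (out_shuffle): [6 5 3 8 1 7 2 4 0]
After op 5 (reverse): [0 4 2 7 1 8 3 5 6]
After op 6 (out_shuffle): [0 8 4 3 2 5 7 6 1]
After op 7 (in_shuffle): [2 0 5 8 7 4 6 3 1]
Position 0: card 2.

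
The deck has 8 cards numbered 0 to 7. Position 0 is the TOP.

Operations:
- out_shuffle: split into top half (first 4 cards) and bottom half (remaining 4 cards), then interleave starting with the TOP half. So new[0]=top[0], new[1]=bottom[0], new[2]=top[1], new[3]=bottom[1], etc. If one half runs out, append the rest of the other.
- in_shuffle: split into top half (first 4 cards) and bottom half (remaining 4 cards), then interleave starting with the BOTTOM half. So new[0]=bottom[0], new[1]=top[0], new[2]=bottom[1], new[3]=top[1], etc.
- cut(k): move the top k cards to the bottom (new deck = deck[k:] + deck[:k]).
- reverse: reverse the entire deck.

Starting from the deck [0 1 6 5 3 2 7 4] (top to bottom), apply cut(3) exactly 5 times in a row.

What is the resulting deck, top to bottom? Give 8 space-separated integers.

After op 1 (cut(3)): [5 3 2 7 4 0 1 6]
After op 2 (cut(3)): [7 4 0 1 6 5 3 2]
After op 3 (cut(3)): [1 6 5 3 2 7 4 0]
After op 4 (cut(3)): [3 2 7 4 0 1 6 5]
After op 5 (cut(3)): [4 0 1 6 5 3 2 7]

Answer: 4 0 1 6 5 3 2 7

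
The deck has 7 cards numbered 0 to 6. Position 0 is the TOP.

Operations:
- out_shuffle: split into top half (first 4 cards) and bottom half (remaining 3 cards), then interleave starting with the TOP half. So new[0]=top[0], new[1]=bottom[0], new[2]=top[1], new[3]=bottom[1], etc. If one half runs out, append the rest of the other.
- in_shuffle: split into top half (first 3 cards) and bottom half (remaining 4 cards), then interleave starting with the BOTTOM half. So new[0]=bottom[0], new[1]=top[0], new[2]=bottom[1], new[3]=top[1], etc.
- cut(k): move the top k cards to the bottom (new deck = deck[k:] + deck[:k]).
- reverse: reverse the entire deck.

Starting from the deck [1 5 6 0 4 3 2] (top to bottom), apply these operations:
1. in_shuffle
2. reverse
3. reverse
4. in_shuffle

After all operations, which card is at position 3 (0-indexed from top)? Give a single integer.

Answer: 1

Derivation:
After op 1 (in_shuffle): [0 1 4 5 3 6 2]
After op 2 (reverse): [2 6 3 5 4 1 0]
After op 3 (reverse): [0 1 4 5 3 6 2]
After op 4 (in_shuffle): [5 0 3 1 6 4 2]
Position 3: card 1.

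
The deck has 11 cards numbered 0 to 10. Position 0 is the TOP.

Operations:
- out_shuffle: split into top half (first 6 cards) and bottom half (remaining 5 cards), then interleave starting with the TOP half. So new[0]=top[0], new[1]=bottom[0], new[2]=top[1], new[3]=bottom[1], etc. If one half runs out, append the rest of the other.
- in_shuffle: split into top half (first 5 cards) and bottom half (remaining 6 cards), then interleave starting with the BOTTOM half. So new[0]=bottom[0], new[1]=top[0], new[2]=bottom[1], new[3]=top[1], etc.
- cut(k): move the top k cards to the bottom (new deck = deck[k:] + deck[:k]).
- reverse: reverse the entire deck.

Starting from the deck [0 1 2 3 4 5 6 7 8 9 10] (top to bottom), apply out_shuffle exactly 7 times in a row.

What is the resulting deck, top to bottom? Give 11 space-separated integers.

After op 1 (out_shuffle): [0 6 1 7 2 8 3 9 4 10 5]
After op 2 (out_shuffle): [0 3 6 9 1 4 7 10 2 5 8]
After op 3 (out_shuffle): [0 7 3 10 6 2 9 5 1 8 4]
After op 4 (out_shuffle): [0 9 7 5 3 1 10 8 6 4 2]
After op 5 (out_shuffle): [0 10 9 8 7 6 5 4 3 2 1]
After op 6 (out_shuffle): [0 5 10 4 9 3 8 2 7 1 6]
After op 7 (out_shuffle): [0 8 5 2 10 7 4 1 9 6 3]

Answer: 0 8 5 2 10 7 4 1 9 6 3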